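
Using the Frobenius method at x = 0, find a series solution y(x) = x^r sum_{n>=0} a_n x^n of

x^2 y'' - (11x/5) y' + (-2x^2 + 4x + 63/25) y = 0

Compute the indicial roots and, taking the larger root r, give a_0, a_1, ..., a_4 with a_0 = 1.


Write in Frobenius form y'' + (p(x)/x) y' + (q(x)/x^2) y = 0:
  p(x) = -11/5,  q(x) = -2x^2 + 4x + 63/25.
Indicial equation: r(r-1) + (-11/5) r + (63/25) = 0 -> roots r_1 = 9/5, r_2 = 7/5.
Take r = r_1 = 9/5. Let y(x) = x^r sum_{n>=0} a_n x^n with a_0 = 1.
Substitute y = x^r sum a_n x^n and match x^{r+n}. The recurrence is
  D(n) a_n + 4 a_{n-1} - 2 a_{n-2} = 0,  where D(n) = (r+n)(r+n-1) + (-11/5)(r+n) + (63/25).
  a_n = [-4 a_{n-1} + 2 a_{n-2}] / D(n).
Since the indicial polynomial factors as (r - r_1)(r - r_2), D(n) = (r_1 + n - r_1)(r_1 + n - r_2) = n(n + 2/5).
Evaluating step by step (a_0 = 1):
  n = 1: D(1) = 1(1 + 2/5) = 7/5; numerator = -4(1) = -4; a_1 = (-4)/(7/5) = -20/7
  n = 2: D(2) = 2(2 + 2/5) = 24/5; numerator = -4(-20/7) + 2(1) = 94/7; a_2 = (94/7)/(24/5) = 235/84
  n = 3: D(3) = 3(3 + 2/5) = 51/5; numerator = -4(235/84) + 2(-20/7) = -355/21; a_3 = (-355/21)/(51/5) = -1775/1071
  n = 4: D(4) = 4(4 + 2/5) = 88/5; numerator = -4(-1775/1071) + 2(235/84) = 26185/2142; a_4 = (26185/2142)/(88/5) = 130925/188496

r = 9/5; a_0 = 1; a_1 = -20/7; a_2 = 235/84; a_3 = -1775/1071; a_4 = 130925/188496


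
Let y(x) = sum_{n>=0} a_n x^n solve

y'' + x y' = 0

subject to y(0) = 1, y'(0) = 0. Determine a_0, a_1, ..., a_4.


Ansatz: y(x) = sum_{n>=0} a_n x^n, so y'(x) = sum_{n>=1} n a_n x^(n-1) and y''(x) = sum_{n>=2} n(n-1) a_n x^(n-2).
Substitute into P(x) y'' + Q(x) y' + R(x) y = 0 with P(x) = 1, Q(x) = x, R(x) = 0, and match powers of x.
Initial conditions: a_0 = 1, a_1 = 0.
Setting the coefficient of each power of x to zero and solving order by order (substituting the coefficients already found):
  x^0: 2 a_2 = 0  ->  a_2 = 0
  x^1: 6 a_3 + a_1 = 0  ->  6 a_3 = -a_1 = 0  ->  a_3 = 0
  x^2: 12 a_4 + 2 a_2 = 0  ->  12 a_4 = -2 a_2 = 0  ->  a_4 = 0
Truncated series: y(x) = 1 + O(x^5).

a_0 = 1; a_1 = 0; a_2 = 0; a_3 = 0; a_4 = 0


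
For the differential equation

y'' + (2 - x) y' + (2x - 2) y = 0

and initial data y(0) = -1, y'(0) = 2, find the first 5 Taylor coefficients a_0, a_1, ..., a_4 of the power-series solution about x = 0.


Ansatz: y(x) = sum_{n>=0} a_n x^n, so y'(x) = sum_{n>=1} n a_n x^(n-1) and y''(x) = sum_{n>=2} n(n-1) a_n x^(n-2).
Substitute into P(x) y'' + Q(x) y' + R(x) y = 0 with P(x) = 1, Q(x) = 2 - x, R(x) = 2x - 2, and match powers of x.
Initial conditions: a_0 = -1, a_1 = 2.
Setting the coefficient of each power of x to zero and solving order by order (substituting the coefficients already found):
  x^0: 2 a_2 + 2 a_1 - 2 a_0 = 0  ->  2 a_2 = -2 a_1 + 2 a_0 = -6  ->  a_2 = -3
  x^1: 6 a_3 + 4 a_2 - 3 a_1 + 2 a_0 = 0  ->  6 a_3 = -4 a_2 + 3 a_1 - 2 a_0 = 20  ->  a_3 = 10/3
  x^2: 12 a_4 + 6 a_3 - 4 a_2 + 2 a_1 = 0  ->  12 a_4 = -6 a_3 + 4 a_2 - 2 a_1 = -36  ->  a_4 = -3
Truncated series: y(x) = -1 + 2 x - 3 x^2 + (10/3) x^3 - 3 x^4 + O(x^5).

a_0 = -1; a_1 = 2; a_2 = -3; a_3 = 10/3; a_4 = -3


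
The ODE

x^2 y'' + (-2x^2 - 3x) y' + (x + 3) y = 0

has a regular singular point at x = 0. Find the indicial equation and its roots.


Divide by x^2 to reach normal form y'' + P_1(x) y' + P_2(x) y = 0 with P_1(x) = -2 - 3/x and P_2(x) = 1/x + 3/x^2.
x = 0 is a singular point because the y'-coefficient -2 - 3/x has a pole at x = 0 and the y-coefficient 1/x + 3/x^2 has a pole at x = 0.
It is a regular singular point because x P_1(x) = p(x) = -2x - 3 and x^2 P_2(x) = q(x) = x + 3 are polynomials, hence analytic at x = 0.
p(0) = -3,  q(0) = 3.
Indicial equation: r(r-1) + p(0) r + q(0) = 0, i.e. r^2 + (p(0) - 1) r + q(0) = 0, i.e. r^2 - 4 r + 3 = 0.
Discriminant: (-4)^2 - 4(3) = 4, so r = (4 ± 2)/2.
Solving: r_1 = 3, r_2 = 1.

indicial: r^2 - 4 r + 3 = 0; roots r_1 = 3, r_2 = 1


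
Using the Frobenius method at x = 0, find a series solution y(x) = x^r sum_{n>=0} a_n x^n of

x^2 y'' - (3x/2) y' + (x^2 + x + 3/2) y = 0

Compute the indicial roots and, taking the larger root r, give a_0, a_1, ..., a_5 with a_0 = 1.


Write in Frobenius form y'' + (p(x)/x) y' + (q(x)/x^2) y = 0:
  p(x) = -3/2,  q(x) = x^2 + x + 3/2.
Indicial equation: r(r-1) + (-3/2) r + (3/2) = 0 -> roots r_1 = 3/2, r_2 = 1.
Take r = r_1 = 3/2. Let y(x) = x^r sum_{n>=0} a_n x^n with a_0 = 1.
Substitute y = x^r sum a_n x^n and match x^{r+n}. The recurrence is
  D(n) a_n + 1 a_{n-1} + 1 a_{n-2} = 0,  where D(n) = (r+n)(r+n-1) + (-3/2)(r+n) + (3/2).
  a_n = [-1 a_{n-1} - 1 a_{n-2}] / D(n).
Since the indicial polynomial factors as (r - r_1)(r - r_2), D(n) = (r_1 + n - r_1)(r_1 + n - r_2) = n(n + 1/2).
Evaluating step by step (a_0 = 1):
  n = 1: D(1) = 1(1 + 1/2) = 3/2; numerator = -1(1) = -1; a_1 = (-1)/(3/2) = -2/3
  n = 2: D(2) = 2(2 + 1/2) = 5; numerator = -1(-2/3) - 1(1) = -1/3; a_2 = (-1/3)/(5) = -1/15
  n = 3: D(3) = 3(3 + 1/2) = 21/2; numerator = -1(-1/15) - 1(-2/3) = 11/15; a_3 = (11/15)/(21/2) = 22/315
  n = 4: D(4) = 4(4 + 1/2) = 18; numerator = -1(22/315) - 1(-1/15) = -1/315; a_4 = (-1/315)/(18) = -1/5670
  n = 5: D(5) = 5(5 + 1/2) = 55/2; numerator = -1(-1/5670) - 1(22/315) = -79/1134; a_5 = (-79/1134)/(55/2) = -79/31185

r = 3/2; a_0 = 1; a_1 = -2/3; a_2 = -1/15; a_3 = 22/315; a_4 = -1/5670; a_5 = -79/31185


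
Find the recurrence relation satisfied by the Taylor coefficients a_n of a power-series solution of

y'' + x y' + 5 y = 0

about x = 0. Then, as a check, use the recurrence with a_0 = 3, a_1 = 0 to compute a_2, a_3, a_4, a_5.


Substitute y = sum_n a_n x^n.
y''(x) has coefficient (n+2)(n+1) a_{n+2} at x^n;
x y'(x) has coefficient n a_n at x^n (shift);
5 y(x) has coefficient 5 a_n at x^n.
Matching x^n: (n+2)(n+1) a_{n+2} + (n + 5) a_n = 0.
Thus a_{n+2} = (-n - 5) / ((n+1)(n+2)) * a_n.

Check with a_0 = 3, a_1 = 0 (apply the recurrence for n = 0, 1, 2, 3): a_0 = 3, a_1 = 0, a_2 = -15/2, a_3 = 0, a_4 = 35/8, a_5 = 0.

a_(n+2) = (-n - 5) / ((n+1)(n+2)) * a_n; check: a_0 = 3, a_1 = 0, a_2 = -15/2, a_3 = 0, a_4 = 35/8, a_5 = 0


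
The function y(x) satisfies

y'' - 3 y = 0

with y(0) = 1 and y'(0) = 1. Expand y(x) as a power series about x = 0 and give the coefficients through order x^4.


Ansatz: y(x) = sum_{n>=0} a_n x^n, so y'(x) = sum_{n>=1} n a_n x^(n-1) and y''(x) = sum_{n>=2} n(n-1) a_n x^(n-2).
Substitute into P(x) y'' + Q(x) y' + R(x) y = 0 with P(x) = 1, Q(x) = 0, R(x) = -3, and match powers of x.
Initial conditions: a_0 = 1, a_1 = 1.
Setting the coefficient of each power of x to zero and solving order by order (substituting the coefficients already found):
  x^0: 2 a_2 - 3 a_0 = 0  ->  2 a_2 = 3 a_0 = 3  ->  a_2 = 3/2
  x^1: 6 a_3 - 3 a_1 = 0  ->  6 a_3 = 3 a_1 = 3  ->  a_3 = 1/2
  x^2: 12 a_4 - 3 a_2 = 0  ->  12 a_4 = 3 a_2 = 9/2  ->  a_4 = 3/8
Truncated series: y(x) = 1 + x + (3/2) x^2 + (1/2) x^3 + (3/8) x^4 + O(x^5).

a_0 = 1; a_1 = 1; a_2 = 3/2; a_3 = 1/2; a_4 = 3/8


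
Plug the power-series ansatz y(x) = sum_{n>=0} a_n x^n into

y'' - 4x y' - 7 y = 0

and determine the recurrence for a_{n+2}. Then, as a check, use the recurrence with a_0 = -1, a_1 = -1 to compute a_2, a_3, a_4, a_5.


Substitute y = sum_n a_n x^n.
y''(x) has coefficient (n+2)(n+1) a_{n+2} at x^n;
-4 x y'(x) has coefficient -4 n a_n at x^n (shift);
-7 y(x) has coefficient -7 a_n at x^n.
Matching x^n: (n+2)(n+1) a_{n+2} + (-4n - 7) a_n = 0.
Thus a_{n+2} = (4n + 7) / ((n+1)(n+2)) * a_n.

Check with a_0 = -1, a_1 = -1 (apply the recurrence for n = 0, 1, 2, 3): a_0 = -1, a_1 = -1, a_2 = -7/2, a_3 = -11/6, a_4 = -35/8, a_5 = -209/120.

a_(n+2) = (4n + 7) / ((n+1)(n+2)) * a_n; check: a_0 = -1, a_1 = -1, a_2 = -7/2, a_3 = -11/6, a_4 = -35/8, a_5 = -209/120


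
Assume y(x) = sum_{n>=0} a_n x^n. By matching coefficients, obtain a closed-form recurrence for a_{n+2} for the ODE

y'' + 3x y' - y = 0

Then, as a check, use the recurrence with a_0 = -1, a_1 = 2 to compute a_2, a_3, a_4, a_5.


Substitute y = sum_n a_n x^n.
y''(x) has coefficient (n+2)(n+1) a_{n+2} at x^n;
3 x y'(x) has coefficient 3 n a_n at x^n (shift);
-y(x) has coefficient -1 a_n at x^n.
Matching x^n: (n+2)(n+1) a_{n+2} + (3n - 1) a_n = 0.
Thus a_{n+2} = (-3n + 1) / ((n+1)(n+2)) * a_n.

Check with a_0 = -1, a_1 = 2 (apply the recurrence for n = 0, 1, 2, 3): a_0 = -1, a_1 = 2, a_2 = -1/2, a_3 = -2/3, a_4 = 5/24, a_5 = 4/15.

a_(n+2) = (-3n + 1) / ((n+1)(n+2)) * a_n; check: a_0 = -1, a_1 = 2, a_2 = -1/2, a_3 = -2/3, a_4 = 5/24, a_5 = 4/15


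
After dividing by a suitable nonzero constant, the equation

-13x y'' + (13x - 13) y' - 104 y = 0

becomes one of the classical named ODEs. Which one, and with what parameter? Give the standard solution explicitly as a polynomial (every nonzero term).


All three coefficients share the factor -13; dividing through by -13 gives  x y'' + (1 - x) y' + 8 y = 0.
This matches the Laguerre equation x y'' + (1 - x) y' + n y = 0 with n = 8; the polynomial solution is L_8(x).
With y = sum_k a_k x^k, matching x^k gives (k+1)k a_{k+1} + (k+1) a_{k+1} - k a_k + n a_k = 0, i.e. (k+1)^2 a_{k+1} = (k - n) a_k = (k - 8) a_k. The right side vanishes at k = 8, so the series terminates at degree 8.
Standard normalization L_n(0) = 1 gives a_0 = 1. Work upward with a_{k+1} = (k - 8) a_k / (k+1)^2:
  a_1 = (0 - 8)(1) / 1^2 = -8/1 = -8
  a_2 = (1 - 8)(-8) / 2^2 = 56/4 = 14
  a_3 = (2 - 8)(14) / 3^2 = -84/9 = -28/3
  a_4 = (3 - 8)(-28/3) / 4^2 = (140/3)/16 = 35/12
  a_5 = (4 - 8)(35/12) / 5^2 = (-35/3)/25 = -7/15
  a_6 = (5 - 8)(-7/15) / 6^2 = (7/5)/36 = 7/180
  a_7 = (6 - 8)(7/180) / 7^2 = (-7/90)/49 = -1/630
  a_8 = (7 - 8)(-1/630) / 8^2 = (1/630)/64 = 1/40320
Hence L_8(x) = x^8/40320 - x^7/630 + 7 x^6/180 - 7 x^5/15 + 35 x^4/12 - 28 x^3/3 + 14 x^2 - 8 x + 1.

L_8(x); series = x^8/40320 - x^7/630 + 7 x^6/180 - 7 x^5/15 + 35 x^4/12 - 28 x^3/3 + 14 x^2 - 8 x + 1


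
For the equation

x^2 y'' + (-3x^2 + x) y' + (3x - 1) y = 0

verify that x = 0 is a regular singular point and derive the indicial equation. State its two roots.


Divide by x^2 to reach normal form y'' + P_1(x) y' + P_2(x) y = 0 with P_1(x) = -3 + 1/x and P_2(x) = 3/x - 1/x^2.
x = 0 is a singular point because the y'-coefficient -3 + 1/x has a pole at x = 0 and the y-coefficient 3/x - 1/x^2 has a pole at x = 0.
It is a regular singular point because x P_1(x) = p(x) = 1 - 3x and x^2 P_2(x) = q(x) = 3x - 1 are polynomials, hence analytic at x = 0.
p(0) = 1,  q(0) = -1.
Indicial equation: r(r-1) + p(0) r + q(0) = 0, i.e. r^2 + (p(0) - 1) r + q(0) = 0, i.e. r^2 - 1 = 0.
Discriminant: (0)^2 - 4(-1) = 4, so r = (0 ± 2)/2.
Solving: r_1 = 1, r_2 = -1.

indicial: r^2 - 1 = 0; roots r_1 = 1, r_2 = -1


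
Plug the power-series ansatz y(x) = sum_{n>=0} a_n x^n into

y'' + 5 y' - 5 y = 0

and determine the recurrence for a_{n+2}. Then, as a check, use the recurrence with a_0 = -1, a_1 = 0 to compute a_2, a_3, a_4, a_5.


Substitute y = sum_n a_n x^n.
y''(x) has coefficient (n+2)(n+1) a_{n+2} at x^n;
5 y'(x) has coefficient 5 (n+1) a_{n+1} at x^n;
-5 y(x) has coefficient -5 a_n at x^n.
Matching x^n: (n+2)(n+1) a_{n+2} + 5 (n+1) a_{n+1} - 5 a_n = 0.
Thus a_{n+2} = [-5 (n+1) a_{n+1} + 5 a_n] / ((n+1)(n+2)).

Check with a_0 = -1, a_1 = 0 (apply the recurrence for n = 0, 1, 2, 3): a_0 = -1, a_1 = 0, a_2 = -5/2, a_3 = 25/6, a_4 = -25/4, a_5 = 175/24.

a_(n+2) = [-5 (n+1) a_(n+1) + 5 a_n] / ((n+1)(n+2)); check: a_0 = -1, a_1 = 0, a_2 = -5/2, a_3 = 25/6, a_4 = -25/4, a_5 = 175/24


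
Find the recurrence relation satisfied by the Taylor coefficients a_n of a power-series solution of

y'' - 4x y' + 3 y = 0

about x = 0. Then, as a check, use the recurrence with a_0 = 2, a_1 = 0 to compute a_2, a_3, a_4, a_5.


Substitute y = sum_n a_n x^n.
y''(x) has coefficient (n+2)(n+1) a_{n+2} at x^n;
-4 x y'(x) has coefficient -4 n a_n at x^n (shift);
3 y(x) has coefficient 3 a_n at x^n.
Matching x^n: (n+2)(n+1) a_{n+2} + (-4n + 3) a_n = 0.
Thus a_{n+2} = (4n - 3) / ((n+1)(n+2)) * a_n.

Check with a_0 = 2, a_1 = 0 (apply the recurrence for n = 0, 1, 2, 3): a_0 = 2, a_1 = 0, a_2 = -3, a_3 = 0, a_4 = -5/4, a_5 = 0.

a_(n+2) = (4n - 3) / ((n+1)(n+2)) * a_n; check: a_0 = 2, a_1 = 0, a_2 = -3, a_3 = 0, a_4 = -5/4, a_5 = 0


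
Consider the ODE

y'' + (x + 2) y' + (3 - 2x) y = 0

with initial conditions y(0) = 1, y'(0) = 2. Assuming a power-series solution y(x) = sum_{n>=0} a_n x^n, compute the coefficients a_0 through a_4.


Ansatz: y(x) = sum_{n>=0} a_n x^n, so y'(x) = sum_{n>=1} n a_n x^(n-1) and y''(x) = sum_{n>=2} n(n-1) a_n x^(n-2).
Substitute into P(x) y'' + Q(x) y' + R(x) y = 0 with P(x) = 1, Q(x) = x + 2, R(x) = 3 - 2x, and match powers of x.
Initial conditions: a_0 = 1, a_1 = 2.
Setting the coefficient of each power of x to zero and solving order by order (substituting the coefficients already found):
  x^0: 2 a_2 + 2 a_1 + 3 a_0 = 0  ->  2 a_2 = -2 a_1 - 3 a_0 = -7  ->  a_2 = -7/2
  x^1: 6 a_3 + 4 a_2 + 4 a_1 - 2 a_0 = 0  ->  6 a_3 = -4 a_2 - 4 a_1 + 2 a_0 = 8  ->  a_3 = 4/3
  x^2: 12 a_4 + 6 a_3 + 5 a_2 - 2 a_1 = 0  ->  12 a_4 = -6 a_3 - 5 a_2 + 2 a_1 = 27/2  ->  a_4 = 9/8
Truncated series: y(x) = 1 + 2 x - (7/2) x^2 + (4/3) x^3 + (9/8) x^4 + O(x^5).

a_0 = 1; a_1 = 2; a_2 = -7/2; a_3 = 4/3; a_4 = 9/8


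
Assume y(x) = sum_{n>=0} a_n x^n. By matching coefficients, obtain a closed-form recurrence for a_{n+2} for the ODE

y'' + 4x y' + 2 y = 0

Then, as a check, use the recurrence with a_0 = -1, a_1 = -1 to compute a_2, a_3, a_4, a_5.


Substitute y = sum_n a_n x^n.
y''(x) has coefficient (n+2)(n+1) a_{n+2} at x^n;
4 x y'(x) has coefficient 4 n a_n at x^n (shift);
2 y(x) has coefficient 2 a_n at x^n.
Matching x^n: (n+2)(n+1) a_{n+2} + (4n + 2) a_n = 0.
Thus a_{n+2} = (-4n - 2) / ((n+1)(n+2)) * a_n.

Check with a_0 = -1, a_1 = -1 (apply the recurrence for n = 0, 1, 2, 3): a_0 = -1, a_1 = -1, a_2 = 1, a_3 = 1, a_4 = -5/6, a_5 = -7/10.

a_(n+2) = (-4n - 2) / ((n+1)(n+2)) * a_n; check: a_0 = -1, a_1 = -1, a_2 = 1, a_3 = 1, a_4 = -5/6, a_5 = -7/10


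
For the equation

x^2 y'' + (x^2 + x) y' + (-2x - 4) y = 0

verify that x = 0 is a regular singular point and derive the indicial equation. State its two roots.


Divide by x^2 to reach normal form y'' + P_1(x) y' + P_2(x) y = 0 with P_1(x) = 1 + 1/x and P_2(x) = -2/x - 4/x^2.
x = 0 is a singular point because the y'-coefficient 1 + 1/x has a pole at x = 0 and the y-coefficient -2/x - 4/x^2 has a pole at x = 0.
It is a regular singular point because x P_1(x) = p(x) = x + 1 and x^2 P_2(x) = q(x) = -2x - 4 are polynomials, hence analytic at x = 0.
p(0) = 1,  q(0) = -4.
Indicial equation: r(r-1) + p(0) r + q(0) = 0, i.e. r^2 + (p(0) - 1) r + q(0) = 0, i.e. r^2 - 4 = 0.
Discriminant: (0)^2 - 4(-4) = 16, so r = (0 ± 4)/2.
Solving: r_1 = 2, r_2 = -2.

indicial: r^2 - 4 = 0; roots r_1 = 2, r_2 = -2


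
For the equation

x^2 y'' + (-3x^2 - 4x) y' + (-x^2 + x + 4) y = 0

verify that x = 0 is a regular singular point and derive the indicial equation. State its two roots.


Divide by x^2 to reach normal form y'' + P_1(x) y' + P_2(x) y = 0 with P_1(x) = -3 - 4/x and P_2(x) = -1 + 1/x + 4/x^2.
x = 0 is a singular point because the y'-coefficient -3 - 4/x has a pole at x = 0 and the y-coefficient -1 + 1/x + 4/x^2 has a pole at x = 0.
It is a regular singular point because x P_1(x) = p(x) = -3x - 4 and x^2 P_2(x) = q(x) = -x^2 + x + 4 are polynomials, hence analytic at x = 0.
p(0) = -4,  q(0) = 4.
Indicial equation: r(r-1) + p(0) r + q(0) = 0, i.e. r^2 + (p(0) - 1) r + q(0) = 0, i.e. r^2 - 5 r + 4 = 0.
Discriminant: (-5)^2 - 4(4) = 9, so r = (5 ± 3)/2.
Solving: r_1 = 4, r_2 = 1.

indicial: r^2 - 5 r + 4 = 0; roots r_1 = 4, r_2 = 1


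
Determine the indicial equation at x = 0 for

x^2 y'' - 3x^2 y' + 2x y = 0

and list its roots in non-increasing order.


Divide by x^2 to reach normal form y'' + P_1(x) y' + P_2(x) y = 0 with P_1(x) = -3 and P_2(x) = 2/x.
x = 0 is a singular point because the y-coefficient 2/x has a pole at x = 0.
It is a regular singular point because x P_1(x) = p(x) = -3x and x^2 P_2(x) = q(x) = 2x are polynomials, hence analytic at x = 0.
p(0) = 0,  q(0) = 0.
Indicial equation: r(r-1) + p(0) r + q(0) = 0, i.e. r^2 + (p(0) - 1) r + q(0) = 0, i.e. r^2 - 1 r = 0.
Discriminant: (-1)^2 - 4(0) = 1, so r = (1 ± 1)/2.
Solving: r_1 = 1, r_2 = 0.

indicial: r^2 - 1 r = 0; roots r_1 = 1, r_2 = 0


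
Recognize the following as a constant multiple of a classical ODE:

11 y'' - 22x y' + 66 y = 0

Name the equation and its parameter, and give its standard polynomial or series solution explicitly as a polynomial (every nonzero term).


All three coefficients share the factor 11; dividing through by 11 gives  y'' - 2x y' + 6 y = 0.
This matches the Hermite equation y'' - 2x y' + 2n y = 0 with 2n = 6, so n = 3; the polynomial solution is H_3(x).
With y = sum_k a_k x^k, matching x^k gives (k+2)(k+1) a_{k+2} = 2(k - n) a_k = 2(k - 3) a_k. The right side vanishes at k = 3, so the series with the parity of 3 terminates at degree 3.
Standard normalization: leading coefficient of H_n is 2^n, so a_3 = 2^3 = 8. Work downward with a_k = (k+1)(k+2) a_{k+2} / (2(k - n)):
  a_1 = (2)(3)(8) / (2(1 - 3)) = 48/(-4) = -12
Hence H_3(x) = 8 x^3 - 12 x.

H_3(x); series = 8 x^3 - 12 x


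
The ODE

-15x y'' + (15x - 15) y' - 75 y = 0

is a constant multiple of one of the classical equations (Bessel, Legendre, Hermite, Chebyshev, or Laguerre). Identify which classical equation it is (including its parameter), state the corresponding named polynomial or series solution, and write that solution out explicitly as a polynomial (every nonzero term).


All three coefficients share the factor -15; dividing through by -15 gives  x y'' + (1 - x) y' + 5 y = 0.
This matches the Laguerre equation x y'' + (1 - x) y' + n y = 0 with n = 5; the polynomial solution is L_5(x).
With y = sum_k a_k x^k, matching x^k gives (k+1)k a_{k+1} + (k+1) a_{k+1} - k a_k + n a_k = 0, i.e. (k+1)^2 a_{k+1} = (k - n) a_k = (k - 5) a_k. The right side vanishes at k = 5, so the series terminates at degree 5.
Standard normalization L_n(0) = 1 gives a_0 = 1. Work upward with a_{k+1} = (k - 5) a_k / (k+1)^2:
  a_1 = (0 - 5)(1) / 1^2 = -5/1 = -5
  a_2 = (1 - 5)(-5) / 2^2 = 20/4 = 5
  a_3 = (2 - 5)(5) / 3^2 = -15/9 = -5/3
  a_4 = (3 - 5)(-5/3) / 4^2 = (10/3)/16 = 5/24
  a_5 = (4 - 5)(5/24) / 5^2 = (-5/24)/25 = -1/120
Hence L_5(x) = -x^5/120 + 5 x^4/24 - 5 x^3/3 + 5 x^2 - 5 x + 1.

L_5(x); series = -x^5/120 + 5 x^4/24 - 5 x^3/3 + 5 x^2 - 5 x + 1


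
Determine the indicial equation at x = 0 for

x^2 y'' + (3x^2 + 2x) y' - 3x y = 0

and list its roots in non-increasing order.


Divide by x^2 to reach normal form y'' + P_1(x) y' + P_2(x) y = 0 with P_1(x) = 3 + 2/x and P_2(x) = -3/x.
x = 0 is a singular point because the y'-coefficient 3 + 2/x has a pole at x = 0 and the y-coefficient -3/x has a pole at x = 0.
It is a regular singular point because x P_1(x) = p(x) = 3x + 2 and x^2 P_2(x) = q(x) = -3x are polynomials, hence analytic at x = 0.
p(0) = 2,  q(0) = 0.
Indicial equation: r(r-1) + p(0) r + q(0) = 0, i.e. r^2 + (p(0) - 1) r + q(0) = 0, i.e. r^2 + 1 r = 0.
Discriminant: (1)^2 - 4(0) = 1, so r = (-1 ± 1)/2.
Solving: r_1 = 0, r_2 = -1.

indicial: r^2 + 1 r = 0; roots r_1 = 0, r_2 = -1


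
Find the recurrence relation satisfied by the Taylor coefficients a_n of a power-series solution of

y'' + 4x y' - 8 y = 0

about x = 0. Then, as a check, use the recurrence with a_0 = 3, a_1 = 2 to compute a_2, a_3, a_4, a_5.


Substitute y = sum_n a_n x^n.
y''(x) has coefficient (n+2)(n+1) a_{n+2} at x^n;
4 x y'(x) has coefficient 4 n a_n at x^n (shift);
-8 y(x) has coefficient -8 a_n at x^n.
Matching x^n: (n+2)(n+1) a_{n+2} + (4n - 8) a_n = 0.
Thus a_{n+2} = (-4n + 8) / ((n+1)(n+2)) * a_n.

Check with a_0 = 3, a_1 = 2 (apply the recurrence for n = 0, 1, 2, 3): a_0 = 3, a_1 = 2, a_2 = 12, a_3 = 4/3, a_4 = 0, a_5 = -4/15.

a_(n+2) = (-4n + 8) / ((n+1)(n+2)) * a_n; check: a_0 = 3, a_1 = 2, a_2 = 12, a_3 = 4/3, a_4 = 0, a_5 = -4/15


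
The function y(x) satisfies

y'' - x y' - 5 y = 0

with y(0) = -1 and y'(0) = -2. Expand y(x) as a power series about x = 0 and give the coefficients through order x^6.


Ansatz: y(x) = sum_{n>=0} a_n x^n, so y'(x) = sum_{n>=1} n a_n x^(n-1) and y''(x) = sum_{n>=2} n(n-1) a_n x^(n-2).
Substitute into P(x) y'' + Q(x) y' + R(x) y = 0 with P(x) = 1, Q(x) = -x, R(x) = -5, and match powers of x.
Initial conditions: a_0 = -1, a_1 = -2.
Setting the coefficient of each power of x to zero and solving order by order (substituting the coefficients already found):
  x^0: 2 a_2 - 5 a_0 = 0  ->  2 a_2 = 5 a_0 = -5  ->  a_2 = -5/2
  x^1: 6 a_3 - 6 a_1 = 0  ->  6 a_3 = 6 a_1 = -12  ->  a_3 = -2
  x^2: 12 a_4 - 7 a_2 = 0  ->  12 a_4 = 7 a_2 = -35/2  ->  a_4 = -35/24
  x^3: 20 a_5 - 8 a_3 = 0  ->  20 a_5 = 8 a_3 = -16  ->  a_5 = -4/5
  x^4: 30 a_6 - 9 a_4 = 0  ->  30 a_6 = 9 a_4 = -105/8  ->  a_6 = -7/16
Truncated series: y(x) = -1 - 2 x - (5/2) x^2 - 2 x^3 - (35/24) x^4 - (4/5) x^5 - (7/16) x^6 + O(x^7).

a_0 = -1; a_1 = -2; a_2 = -5/2; a_3 = -2; a_4 = -35/24; a_5 = -4/5; a_6 = -7/16


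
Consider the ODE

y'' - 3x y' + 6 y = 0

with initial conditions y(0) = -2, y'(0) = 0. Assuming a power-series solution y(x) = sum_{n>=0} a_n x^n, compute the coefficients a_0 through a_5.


Ansatz: y(x) = sum_{n>=0} a_n x^n, so y'(x) = sum_{n>=1} n a_n x^(n-1) and y''(x) = sum_{n>=2} n(n-1) a_n x^(n-2).
Substitute into P(x) y'' + Q(x) y' + R(x) y = 0 with P(x) = 1, Q(x) = -3x, R(x) = 6, and match powers of x.
Initial conditions: a_0 = -2, a_1 = 0.
Setting the coefficient of each power of x to zero and solving order by order (substituting the coefficients already found):
  x^0: 2 a_2 + 6 a_0 = 0  ->  2 a_2 = -6 a_0 = 12  ->  a_2 = 6
  x^1: 6 a_3 + 3 a_1 = 0  ->  6 a_3 = -3 a_1 = 0  ->  a_3 = 0
  x^2: 12 a_4 = 0  ->  a_4 = 0
  x^3: 20 a_5 - 3 a_3 = 0  ->  20 a_5 = 3 a_3 = 0  ->  a_5 = 0
Truncated series: y(x) = -2 + 6 x^2 + O(x^6).

a_0 = -2; a_1 = 0; a_2 = 6; a_3 = 0; a_4 = 0; a_5 = 0


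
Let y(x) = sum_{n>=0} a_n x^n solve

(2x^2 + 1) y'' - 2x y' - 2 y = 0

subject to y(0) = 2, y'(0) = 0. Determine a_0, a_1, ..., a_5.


Ansatz: y(x) = sum_{n>=0} a_n x^n, so y'(x) = sum_{n>=1} n a_n x^(n-1) and y''(x) = sum_{n>=2} n(n-1) a_n x^(n-2).
Substitute into P(x) y'' + Q(x) y' + R(x) y = 0 with P(x) = 2x^2 + 1, Q(x) = -2x, R(x) = -2, and match powers of x.
Initial conditions: a_0 = 2, a_1 = 0.
Setting the coefficient of each power of x to zero and solving order by order (substituting the coefficients already found):
  x^0: 2 a_2 - 2 a_0 = 0  ->  2 a_2 = 2 a_0 = 4  ->  a_2 = 2
  x^1: 6 a_3 - 4 a_1 = 0  ->  6 a_3 = 4 a_1 = 0  ->  a_3 = 0
  x^2: 12 a_4 - 2 a_2 = 0  ->  12 a_4 = 2 a_2 = 4  ->  a_4 = 1/3
  x^3: 20 a_5 + 4 a_3 = 0  ->  20 a_5 = -4 a_3 = 0  ->  a_5 = 0
Truncated series: y(x) = 2 + 2 x^2 + (1/3) x^4 + O(x^6).

a_0 = 2; a_1 = 0; a_2 = 2; a_3 = 0; a_4 = 1/3; a_5 = 0


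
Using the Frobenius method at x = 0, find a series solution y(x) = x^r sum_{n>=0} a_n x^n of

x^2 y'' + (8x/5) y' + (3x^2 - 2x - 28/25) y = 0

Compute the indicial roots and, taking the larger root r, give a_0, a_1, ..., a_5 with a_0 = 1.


Write in Frobenius form y'' + (p(x)/x) y' + (q(x)/x^2) y = 0:
  p(x) = 8/5,  q(x) = 3x^2 - 2x - 28/25.
Indicial equation: r(r-1) + (8/5) r + (-28/25) = 0 -> roots r_1 = 4/5, r_2 = -7/5.
Take r = r_1 = 4/5. Let y(x) = x^r sum_{n>=0} a_n x^n with a_0 = 1.
Substitute y = x^r sum a_n x^n and match x^{r+n}. The recurrence is
  D(n) a_n - 2 a_{n-1} + 3 a_{n-2} = 0,  where D(n) = (r+n)(r+n-1) + (8/5)(r+n) + (-28/25).
  a_n = [2 a_{n-1} - 3 a_{n-2}] / D(n).
Since the indicial polynomial factors as (r - r_1)(r - r_2), D(n) = (r_1 + n - r_1)(r_1 + n - r_2) = n(n + 11/5).
Evaluating step by step (a_0 = 1):
  n = 1: D(1) = 1(1 + 11/5) = 16/5; numerator = 2(1) = 2; a_1 = (2)/(16/5) = 5/8
  n = 2: D(2) = 2(2 + 11/5) = 42/5; numerator = 2(5/8) - 3(1) = -7/4; a_2 = (-7/4)/(42/5) = -5/24
  n = 3: D(3) = 3(3 + 11/5) = 78/5; numerator = 2(-5/24) - 3(5/8) = -55/24; a_3 = (-55/24)/(78/5) = -275/1872
  n = 4: D(4) = 4(4 + 11/5) = 124/5; numerator = 2(-275/1872) - 3(-5/24) = 155/468; a_4 = (155/468)/(124/5) = 25/1872
  n = 5: D(5) = 5(5 + 11/5) = 36; numerator = 2(25/1872) - 3(-275/1872) = 875/1872; a_5 = (875/1872)/(36) = 875/67392

r = 4/5; a_0 = 1; a_1 = 5/8; a_2 = -5/24; a_3 = -275/1872; a_4 = 25/1872; a_5 = 875/67392


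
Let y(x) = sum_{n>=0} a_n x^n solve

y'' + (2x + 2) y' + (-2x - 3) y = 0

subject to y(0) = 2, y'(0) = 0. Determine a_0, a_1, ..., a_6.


Ansatz: y(x) = sum_{n>=0} a_n x^n, so y'(x) = sum_{n>=1} n a_n x^(n-1) and y''(x) = sum_{n>=2} n(n-1) a_n x^(n-2).
Substitute into P(x) y'' + Q(x) y' + R(x) y = 0 with P(x) = 1, Q(x) = 2x + 2, R(x) = -2x - 3, and match powers of x.
Initial conditions: a_0 = 2, a_1 = 0.
Setting the coefficient of each power of x to zero and solving order by order (substituting the coefficients already found):
  x^0: 2 a_2 + 2 a_1 - 3 a_0 = 0  ->  2 a_2 = -2 a_1 + 3 a_0 = 6  ->  a_2 = 3
  x^1: 6 a_3 + 4 a_2 - a_1 - 2 a_0 = 0  ->  6 a_3 = -4 a_2 + a_1 + 2 a_0 = -8  ->  a_3 = -4/3
  x^2: 12 a_4 + 6 a_3 + a_2 - 2 a_1 = 0  ->  12 a_4 = -6 a_3 - a_2 + 2 a_1 = 5  ->  a_4 = 5/12
  x^3: 20 a_5 + 8 a_4 + 3 a_3 - 2 a_2 = 0  ->  20 a_5 = -8 a_4 - 3 a_3 + 2 a_2 = 20/3  ->  a_5 = 1/3
  x^4: 30 a_6 + 10 a_5 + 5 a_4 - 2 a_3 = 0  ->  30 a_6 = -10 a_5 - 5 a_4 + 2 a_3 = -97/12  ->  a_6 = -97/360
Truncated series: y(x) = 2 + 3 x^2 - (4/3) x^3 + (5/12) x^4 + (1/3) x^5 - (97/360) x^6 + O(x^7).

a_0 = 2; a_1 = 0; a_2 = 3; a_3 = -4/3; a_4 = 5/12; a_5 = 1/3; a_6 = -97/360


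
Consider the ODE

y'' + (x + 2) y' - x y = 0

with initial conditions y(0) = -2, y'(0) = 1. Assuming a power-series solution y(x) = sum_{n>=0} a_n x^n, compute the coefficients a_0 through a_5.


Ansatz: y(x) = sum_{n>=0} a_n x^n, so y'(x) = sum_{n>=1} n a_n x^(n-1) and y''(x) = sum_{n>=2} n(n-1) a_n x^(n-2).
Substitute into P(x) y'' + Q(x) y' + R(x) y = 0 with P(x) = 1, Q(x) = x + 2, R(x) = -x, and match powers of x.
Initial conditions: a_0 = -2, a_1 = 1.
Setting the coefficient of each power of x to zero and solving order by order (substituting the coefficients already found):
  x^0: 2 a_2 + 2 a_1 = 0  ->  2 a_2 = -2 a_1 = -2  ->  a_2 = -1
  x^1: 6 a_3 + 4 a_2 + a_1 - a_0 = 0  ->  6 a_3 = -4 a_2 - a_1 + a_0 = 1  ->  a_3 = 1/6
  x^2: 12 a_4 + 6 a_3 + 2 a_2 - a_1 = 0  ->  12 a_4 = -6 a_3 - 2 a_2 + a_1 = 2  ->  a_4 = 1/6
  x^3: 20 a_5 + 8 a_4 + 3 a_3 - a_2 = 0  ->  20 a_5 = -8 a_4 - 3 a_3 + a_2 = -17/6  ->  a_5 = -17/120
Truncated series: y(x) = -2 + x - x^2 + (1/6) x^3 + (1/6) x^4 - (17/120) x^5 + O(x^6).

a_0 = -2; a_1 = 1; a_2 = -1; a_3 = 1/6; a_4 = 1/6; a_5 = -17/120


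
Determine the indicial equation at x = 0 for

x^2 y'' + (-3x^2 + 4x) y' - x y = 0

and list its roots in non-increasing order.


Divide by x^2 to reach normal form y'' + P_1(x) y' + P_2(x) y = 0 with P_1(x) = -3 + 4/x and P_2(x) = -1/x.
x = 0 is a singular point because the y'-coefficient -3 + 4/x has a pole at x = 0 and the y-coefficient -1/x has a pole at x = 0.
It is a regular singular point because x P_1(x) = p(x) = 4 - 3x and x^2 P_2(x) = q(x) = -x are polynomials, hence analytic at x = 0.
p(0) = 4,  q(0) = 0.
Indicial equation: r(r-1) + p(0) r + q(0) = 0, i.e. r^2 + (p(0) - 1) r + q(0) = 0, i.e. r^2 + 3 r = 0.
Discriminant: (3)^2 - 4(0) = 9, so r = (-3 ± 3)/2.
Solving: r_1 = 0, r_2 = -3.

indicial: r^2 + 3 r = 0; roots r_1 = 0, r_2 = -3


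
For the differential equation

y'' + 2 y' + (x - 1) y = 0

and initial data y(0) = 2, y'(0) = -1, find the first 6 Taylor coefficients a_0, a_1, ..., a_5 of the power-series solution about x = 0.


Ansatz: y(x) = sum_{n>=0} a_n x^n, so y'(x) = sum_{n>=1} n a_n x^(n-1) and y''(x) = sum_{n>=2} n(n-1) a_n x^(n-2).
Substitute into P(x) y'' + Q(x) y' + R(x) y = 0 with P(x) = 1, Q(x) = 2, R(x) = x - 1, and match powers of x.
Initial conditions: a_0 = 2, a_1 = -1.
Setting the coefficient of each power of x to zero and solving order by order (substituting the coefficients already found):
  x^0: 2 a_2 + 2 a_1 - a_0 = 0  ->  2 a_2 = -2 a_1 + a_0 = 4  ->  a_2 = 2
  x^1: 6 a_3 + 4 a_2 - a_1 + a_0 = 0  ->  6 a_3 = -4 a_2 + a_1 - a_0 = -11  ->  a_3 = -11/6
  x^2: 12 a_4 + 6 a_3 - a_2 + a_1 = 0  ->  12 a_4 = -6 a_3 + a_2 - a_1 = 14  ->  a_4 = 7/6
  x^3: 20 a_5 + 8 a_4 - a_3 + a_2 = 0  ->  20 a_5 = -8 a_4 + a_3 - a_2 = -79/6  ->  a_5 = -79/120
Truncated series: y(x) = 2 - x + 2 x^2 - (11/6) x^3 + (7/6) x^4 - (79/120) x^5 + O(x^6).

a_0 = 2; a_1 = -1; a_2 = 2; a_3 = -11/6; a_4 = 7/6; a_5 = -79/120


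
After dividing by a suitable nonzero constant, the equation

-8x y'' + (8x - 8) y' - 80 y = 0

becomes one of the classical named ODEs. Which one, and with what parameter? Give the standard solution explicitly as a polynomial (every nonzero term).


All three coefficients share the factor -8; dividing through by -8 gives  x y'' + (1 - x) y' + 10 y = 0.
This matches the Laguerre equation x y'' + (1 - x) y' + n y = 0 with n = 10; the polynomial solution is L_10(x).
With y = sum_k a_k x^k, matching x^k gives (k+1)k a_{k+1} + (k+1) a_{k+1} - k a_k + n a_k = 0, i.e. (k+1)^2 a_{k+1} = (k - n) a_k = (k - 10) a_k. The right side vanishes at k = 10, so the series terminates at degree 10.
Standard normalization L_n(0) = 1 gives a_0 = 1. Work upward with a_{k+1} = (k - 10) a_k / (k+1)^2:
  a_1 = (0 - 10)(1) / 1^2 = -10/1 = -10
  a_2 = (1 - 10)(-10) / 2^2 = 90/4 = 45/2
  a_3 = (2 - 10)(45/2) / 3^2 = -180/9 = -20
  a_4 = (3 - 10)(-20) / 4^2 = 140/16 = 35/4
  a_5 = (4 - 10)(35/4) / 5^2 = (-105/2)/25 = -21/10
  a_6 = (5 - 10)(-21/10) / 6^2 = (21/2)/36 = 7/24
  a_7 = (6 - 10)(7/24) / 7^2 = (-7/6)/49 = -1/42
  a_8 = (7 - 10)(-1/42) / 8^2 = (1/14)/64 = 1/896
  a_9 = (8 - 10)(1/896) / 9^2 = (-1/448)/81 = -1/36288
  a_10 = (9 - 10)(-1/36288) / 10^2 = (1/36288)/100 = 1/3628800
Hence L_10(x) = x^10/3628800 - x^9/36288 + x^8/896 - x^7/42 + 7 x^6/24 - 21 x^5/10 + 35 x^4/4 - 20 x^3 + 45 x^2/2 - 10 x + 1.

L_10(x); series = x^10/3628800 - x^9/36288 + x^8/896 - x^7/42 + 7 x^6/24 - 21 x^5/10 + 35 x^4/4 - 20 x^3 + 45 x^2/2 - 10 x + 1


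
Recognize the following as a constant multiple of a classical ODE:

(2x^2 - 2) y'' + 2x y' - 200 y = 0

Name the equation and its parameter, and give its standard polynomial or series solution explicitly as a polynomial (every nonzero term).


All three coefficients share the factor -2; dividing through by -2 gives  (1 - x^2) y'' - x y' + 100 y = 0.
This matches the Chebyshev equation (1 - x^2) y'' - x y' + n^2 y = 0 (note the -x y' term, not -2x y') with n^2 = 100, so n = 10; the polynomial solution is T_10(x).
With y = sum_k a_k x^k, matching x^k gives (k+2)(k+1) a_{k+2} = (k^2 - n^2) a_k = (k - 10)(k + 10) a_k. The right side vanishes at k = 10, so the series with the parity of 10 terminates at degree 10.
Standard normalization: leading coefficient of T_n is 2^(n-1), so a_10 = 2^9 = 512. Work downward with a_k = (k+1)(k+2) a_{k+2} / ((k - 10)(k + 10)):
  a_8 = (9)(10)(512) / ((8 - 10)(8 + 10)) = 46080/(-36) = -1280
  a_6 = (7)(8)(-1280) / ((6 - 10)(6 + 10)) = -71680/(-64) = 1120
  a_4 = (5)(6)(1120) / ((4 - 10)(4 + 10)) = 33600/(-84) = -400
  a_2 = (3)(4)(-400) / ((2 - 10)(2 + 10)) = -4800/(-96) = 50
  a_0 = (1)(2)(50) / ((0 - 10)(0 + 10)) = 100/(-100) = -1
Hence T_10(x) = 512 x^10 - 1280 x^8 + 1120 x^6 - 400 x^4 + 50 x^2 - 1.

T_10(x); series = 512 x^10 - 1280 x^8 + 1120 x^6 - 400 x^4 + 50 x^2 - 1


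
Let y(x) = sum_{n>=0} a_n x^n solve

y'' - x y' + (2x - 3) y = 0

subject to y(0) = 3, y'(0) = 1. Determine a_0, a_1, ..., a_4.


Ansatz: y(x) = sum_{n>=0} a_n x^n, so y'(x) = sum_{n>=1} n a_n x^(n-1) and y''(x) = sum_{n>=2} n(n-1) a_n x^(n-2).
Substitute into P(x) y'' + Q(x) y' + R(x) y = 0 with P(x) = 1, Q(x) = -x, R(x) = 2x - 3, and match powers of x.
Initial conditions: a_0 = 3, a_1 = 1.
Setting the coefficient of each power of x to zero and solving order by order (substituting the coefficients already found):
  x^0: 2 a_2 - 3 a_0 = 0  ->  2 a_2 = 3 a_0 = 9  ->  a_2 = 9/2
  x^1: 6 a_3 - 4 a_1 + 2 a_0 = 0  ->  6 a_3 = 4 a_1 - 2 a_0 = -2  ->  a_3 = -1/3
  x^2: 12 a_4 - 5 a_2 + 2 a_1 = 0  ->  12 a_4 = 5 a_2 - 2 a_1 = 41/2  ->  a_4 = 41/24
Truncated series: y(x) = 3 + x + (9/2) x^2 - (1/3) x^3 + (41/24) x^4 + O(x^5).

a_0 = 3; a_1 = 1; a_2 = 9/2; a_3 = -1/3; a_4 = 41/24


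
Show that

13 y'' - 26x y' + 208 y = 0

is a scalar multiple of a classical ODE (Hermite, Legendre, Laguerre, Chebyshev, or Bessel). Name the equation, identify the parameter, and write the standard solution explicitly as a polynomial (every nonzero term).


All three coefficients share the factor 13; dividing through by 13 gives  y'' - 2x y' + 16 y = 0.
This matches the Hermite equation y'' - 2x y' + 2n y = 0 with 2n = 16, so n = 8; the polynomial solution is H_8(x).
With y = sum_k a_k x^k, matching x^k gives (k+2)(k+1) a_{k+2} = 2(k - n) a_k = 2(k - 8) a_k. The right side vanishes at k = 8, so the series with the parity of 8 terminates at degree 8.
Standard normalization: leading coefficient of H_n is 2^n, so a_8 = 2^8 = 256. Work downward with a_k = (k+1)(k+2) a_{k+2} / (2(k - n)):
  a_6 = (7)(8)(256) / (2(6 - 8)) = 14336/(-4) = -3584
  a_4 = (5)(6)(-3584) / (2(4 - 8)) = -107520/(-8) = 13440
  a_2 = (3)(4)(13440) / (2(2 - 8)) = 161280/(-12) = -13440
  a_0 = (1)(2)(-13440) / (2(0 - 8)) = -26880/(-16) = 1680
Hence H_8(x) = 256 x^8 - 3584 x^6 + 13440 x^4 - 13440 x^2 + 1680.

H_8(x); series = 256 x^8 - 3584 x^6 + 13440 x^4 - 13440 x^2 + 1680


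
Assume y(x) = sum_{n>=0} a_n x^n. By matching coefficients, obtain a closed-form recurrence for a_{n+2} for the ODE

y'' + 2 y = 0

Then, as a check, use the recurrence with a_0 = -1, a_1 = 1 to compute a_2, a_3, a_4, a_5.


Substitute y = sum_n a_n x^n into y'' + (const) y = 0.
y''(x) = sum_{n>=0} (n+2)(n+1) a_{n+2} x^n.
The ODE becomes sum_n [(n+2)(n+1) a_{n+2} + 2 a_n] x^n = 0.
Setting each coefficient to zero gives the recurrence:
  (n+2)(n+1) a_{n+2} + 2 a_n = 0,
  a_{n+2} = -2 / ((n+1)(n+2)) a_n.

Check with a_0 = -1, a_1 = 1 (apply the recurrence for n = 0, 1, 2, 3): a_0 = -1, a_1 = 1, a_2 = 1, a_3 = -1/3, a_4 = -1/6, a_5 = 1/30.

a_{n+2} = -2/((n+1)(n+2)) * a_n; check: a_0 = -1, a_1 = 1, a_2 = 1, a_3 = -1/3, a_4 = -1/6, a_5 = 1/30


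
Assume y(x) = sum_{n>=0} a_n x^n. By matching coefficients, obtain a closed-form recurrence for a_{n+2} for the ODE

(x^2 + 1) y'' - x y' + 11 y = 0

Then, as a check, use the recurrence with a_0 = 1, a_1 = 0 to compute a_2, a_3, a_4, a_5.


Substitute y = sum_n a_n x^n.
(1 + 1 x^2) y'' contributes (n+2)(n+1) a_{n+2} + n(n-1) a_n at x^n.
-x y'(x) contributes -n a_n at x^n.
11 y(x) contributes 11 a_n at x^n.
Matching x^n: (n+2)(n+1) a_{n+2} + (n(n-1) - n + 11) a_n = 0.
Thus a_{n+2} = (-n(n-1) + n - 11) / ((n+1)(n+2)) * a_n.

Check with a_0 = 1, a_1 = 0 (apply the recurrence for n = 0, 1, 2, 3): a_0 = 1, a_1 = 0, a_2 = -11/2, a_3 = 0, a_4 = 121/24, a_5 = 0.

a_(n+2) = (-n(n-1) + n - 11) / ((n+1)(n+2)) * a_n; check: a_0 = 1, a_1 = 0, a_2 = -11/2, a_3 = 0, a_4 = 121/24, a_5 = 0


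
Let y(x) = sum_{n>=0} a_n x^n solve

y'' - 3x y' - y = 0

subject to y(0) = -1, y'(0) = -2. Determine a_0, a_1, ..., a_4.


Ansatz: y(x) = sum_{n>=0} a_n x^n, so y'(x) = sum_{n>=1} n a_n x^(n-1) and y''(x) = sum_{n>=2} n(n-1) a_n x^(n-2).
Substitute into P(x) y'' + Q(x) y' + R(x) y = 0 with P(x) = 1, Q(x) = -3x, R(x) = -1, and match powers of x.
Initial conditions: a_0 = -1, a_1 = -2.
Setting the coefficient of each power of x to zero and solving order by order (substituting the coefficients already found):
  x^0: 2 a_2 - a_0 = 0  ->  2 a_2 = a_0 = -1  ->  a_2 = -1/2
  x^1: 6 a_3 - 4 a_1 = 0  ->  6 a_3 = 4 a_1 = -8  ->  a_3 = -4/3
  x^2: 12 a_4 - 7 a_2 = 0  ->  12 a_4 = 7 a_2 = -7/2  ->  a_4 = -7/24
Truncated series: y(x) = -1 - 2 x - (1/2) x^2 - (4/3) x^3 - (7/24) x^4 + O(x^5).

a_0 = -1; a_1 = -2; a_2 = -1/2; a_3 = -4/3; a_4 = -7/24


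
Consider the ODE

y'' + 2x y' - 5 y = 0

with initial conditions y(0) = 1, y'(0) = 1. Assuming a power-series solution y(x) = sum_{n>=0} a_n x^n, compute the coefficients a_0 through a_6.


Ansatz: y(x) = sum_{n>=0} a_n x^n, so y'(x) = sum_{n>=1} n a_n x^(n-1) and y''(x) = sum_{n>=2} n(n-1) a_n x^(n-2).
Substitute into P(x) y'' + Q(x) y' + R(x) y = 0 with P(x) = 1, Q(x) = 2x, R(x) = -5, and match powers of x.
Initial conditions: a_0 = 1, a_1 = 1.
Setting the coefficient of each power of x to zero and solving order by order (substituting the coefficients already found):
  x^0: 2 a_2 - 5 a_0 = 0  ->  2 a_2 = 5 a_0 = 5  ->  a_2 = 5/2
  x^1: 6 a_3 - 3 a_1 = 0  ->  6 a_3 = 3 a_1 = 3  ->  a_3 = 1/2
  x^2: 12 a_4 - a_2 = 0  ->  12 a_4 = a_2 = 5/2  ->  a_4 = 5/24
  x^3: 20 a_5 + a_3 = 0  ->  20 a_5 = -a_3 = -1/2  ->  a_5 = -1/40
  x^4: 30 a_6 + 3 a_4 = 0  ->  30 a_6 = -3 a_4 = -5/8  ->  a_6 = -1/48
Truncated series: y(x) = 1 + x + (5/2) x^2 + (1/2) x^3 + (5/24) x^4 - (1/40) x^5 - (1/48) x^6 + O(x^7).

a_0 = 1; a_1 = 1; a_2 = 5/2; a_3 = 1/2; a_4 = 5/24; a_5 = -1/40; a_6 = -1/48


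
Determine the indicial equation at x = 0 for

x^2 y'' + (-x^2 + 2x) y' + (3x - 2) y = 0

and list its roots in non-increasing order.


Divide by x^2 to reach normal form y'' + P_1(x) y' + P_2(x) y = 0 with P_1(x) = -1 + 2/x and P_2(x) = 3/x - 2/x^2.
x = 0 is a singular point because the y'-coefficient -1 + 2/x has a pole at x = 0 and the y-coefficient 3/x - 2/x^2 has a pole at x = 0.
It is a regular singular point because x P_1(x) = p(x) = 2 - x and x^2 P_2(x) = q(x) = 3x - 2 are polynomials, hence analytic at x = 0.
p(0) = 2,  q(0) = -2.
Indicial equation: r(r-1) + p(0) r + q(0) = 0, i.e. r^2 + (p(0) - 1) r + q(0) = 0, i.e. r^2 + 1 r - 2 = 0.
Discriminant: (1)^2 - 4(-2) = 9, so r = (-1 ± 3)/2.
Solving: r_1 = 1, r_2 = -2.

indicial: r^2 + 1 r - 2 = 0; roots r_1 = 1, r_2 = -2


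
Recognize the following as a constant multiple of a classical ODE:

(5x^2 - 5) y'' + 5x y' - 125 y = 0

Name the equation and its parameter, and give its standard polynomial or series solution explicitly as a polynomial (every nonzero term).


All three coefficients share the factor -5; dividing through by -5 gives  (1 - x^2) y'' - x y' + 25 y = 0.
This matches the Chebyshev equation (1 - x^2) y'' - x y' + n^2 y = 0 (note the -x y' term, not -2x y') with n^2 = 25, so n = 5; the polynomial solution is T_5(x).
With y = sum_k a_k x^k, matching x^k gives (k+2)(k+1) a_{k+2} = (k^2 - n^2) a_k = (k - 5)(k + 5) a_k. The right side vanishes at k = 5, so the series with the parity of 5 terminates at degree 5.
Standard normalization: leading coefficient of T_n is 2^(n-1), so a_5 = 2^4 = 16. Work downward with a_k = (k+1)(k+2) a_{k+2} / ((k - 5)(k + 5)):
  a_3 = (4)(5)(16) / ((3 - 5)(3 + 5)) = 320/(-16) = -20
  a_1 = (2)(3)(-20) / ((1 - 5)(1 + 5)) = -120/(-24) = 5
Hence T_5(x) = 16 x^5 - 20 x^3 + 5 x.

T_5(x); series = 16 x^5 - 20 x^3 + 5 x


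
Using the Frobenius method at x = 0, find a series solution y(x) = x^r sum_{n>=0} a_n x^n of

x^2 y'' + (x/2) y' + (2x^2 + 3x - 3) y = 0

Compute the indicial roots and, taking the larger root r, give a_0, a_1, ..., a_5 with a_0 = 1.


Write in Frobenius form y'' + (p(x)/x) y' + (q(x)/x^2) y = 0:
  p(x) = 1/2,  q(x) = 2x^2 + 3x - 3.
Indicial equation: r(r-1) + (1/2) r + (-3) = 0 -> roots r_1 = 2, r_2 = -3/2.
Take r = r_1 = 2. Let y(x) = x^r sum_{n>=0} a_n x^n with a_0 = 1.
Substitute y = x^r sum a_n x^n and match x^{r+n}. The recurrence is
  D(n) a_n + 3 a_{n-1} + 2 a_{n-2} = 0,  where D(n) = (r+n)(r+n-1) + (1/2)(r+n) + (-3).
  a_n = [-3 a_{n-1} - 2 a_{n-2}] / D(n).
Since the indicial polynomial factors as (r - r_1)(r - r_2), D(n) = (r_1 + n - r_1)(r_1 + n - r_2) = n(n + 7/2).
Evaluating step by step (a_0 = 1):
  n = 1: D(1) = 1(1 + 7/2) = 9/2; numerator = -3(1) = -3; a_1 = (-3)/(9/2) = -2/3
  n = 2: D(2) = 2(2 + 7/2) = 11; numerator = -3(-2/3) - 2(1) = 0; a_2 = (0)/(11) = 0
  n = 3: D(3) = 3(3 + 7/2) = 39/2; numerator = -3(0) - 2(-2/3) = 4/3; a_3 = (4/3)/(39/2) = 8/117
  n = 4: D(4) = 4(4 + 7/2) = 30; numerator = -3(8/117) - 2(0) = -8/39; a_4 = (-8/39)/(30) = -4/585
  n = 5: D(5) = 5(5 + 7/2) = 85/2; numerator = -3(-4/585) - 2(8/117) = -68/585; a_5 = (-68/585)/(85/2) = -8/2925

r = 2; a_0 = 1; a_1 = -2/3; a_2 = 0; a_3 = 8/117; a_4 = -4/585; a_5 = -8/2925


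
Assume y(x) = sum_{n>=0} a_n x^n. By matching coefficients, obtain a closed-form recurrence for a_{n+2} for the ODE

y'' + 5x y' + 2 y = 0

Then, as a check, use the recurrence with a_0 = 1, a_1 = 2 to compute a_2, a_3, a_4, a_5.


Substitute y = sum_n a_n x^n.
y''(x) has coefficient (n+2)(n+1) a_{n+2} at x^n;
5 x y'(x) has coefficient 5 n a_n at x^n (shift);
2 y(x) has coefficient 2 a_n at x^n.
Matching x^n: (n+2)(n+1) a_{n+2} + (5n + 2) a_n = 0.
Thus a_{n+2} = (-5n - 2) / ((n+1)(n+2)) * a_n.

Check with a_0 = 1, a_1 = 2 (apply the recurrence for n = 0, 1, 2, 3): a_0 = 1, a_1 = 2, a_2 = -1, a_3 = -7/3, a_4 = 1, a_5 = 119/60.

a_(n+2) = (-5n - 2) / ((n+1)(n+2)) * a_n; check: a_0 = 1, a_1 = 2, a_2 = -1, a_3 = -7/3, a_4 = 1, a_5 = 119/60
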